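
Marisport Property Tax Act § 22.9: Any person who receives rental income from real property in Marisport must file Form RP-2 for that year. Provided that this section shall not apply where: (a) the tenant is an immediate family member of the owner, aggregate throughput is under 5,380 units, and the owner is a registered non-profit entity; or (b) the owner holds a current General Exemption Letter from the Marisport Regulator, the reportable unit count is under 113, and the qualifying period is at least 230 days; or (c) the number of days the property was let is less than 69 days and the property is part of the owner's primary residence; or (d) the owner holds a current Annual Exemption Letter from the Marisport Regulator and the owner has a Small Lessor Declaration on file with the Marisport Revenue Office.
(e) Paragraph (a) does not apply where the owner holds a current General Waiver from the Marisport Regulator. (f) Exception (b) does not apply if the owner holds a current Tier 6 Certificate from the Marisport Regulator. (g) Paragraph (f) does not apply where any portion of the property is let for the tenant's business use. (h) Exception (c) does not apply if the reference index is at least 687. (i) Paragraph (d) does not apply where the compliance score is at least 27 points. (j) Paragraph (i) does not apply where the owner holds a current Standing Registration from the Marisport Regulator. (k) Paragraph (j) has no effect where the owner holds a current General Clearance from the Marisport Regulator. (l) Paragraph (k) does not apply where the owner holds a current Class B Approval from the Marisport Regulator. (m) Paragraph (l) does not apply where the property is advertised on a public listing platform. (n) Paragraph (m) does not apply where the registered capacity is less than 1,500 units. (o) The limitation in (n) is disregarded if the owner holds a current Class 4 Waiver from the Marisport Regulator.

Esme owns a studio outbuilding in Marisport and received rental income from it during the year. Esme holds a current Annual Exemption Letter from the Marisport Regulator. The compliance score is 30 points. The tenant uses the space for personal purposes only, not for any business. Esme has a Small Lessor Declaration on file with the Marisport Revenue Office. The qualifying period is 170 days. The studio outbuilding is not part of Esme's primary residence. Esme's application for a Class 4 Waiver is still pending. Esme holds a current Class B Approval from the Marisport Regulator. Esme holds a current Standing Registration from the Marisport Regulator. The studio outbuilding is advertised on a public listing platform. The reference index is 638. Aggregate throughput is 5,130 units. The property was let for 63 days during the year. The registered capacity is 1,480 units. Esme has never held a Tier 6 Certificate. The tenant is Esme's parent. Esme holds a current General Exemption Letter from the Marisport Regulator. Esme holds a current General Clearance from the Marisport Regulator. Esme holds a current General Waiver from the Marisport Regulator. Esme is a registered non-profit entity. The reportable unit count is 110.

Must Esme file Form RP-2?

No — exception (d) applies; Esme is not required to file Form RP-2.

Exception (a): the tenant is an immediate family member; aggregate throughput is 5,130 units, under the 5,380 units limit; Esme is a registered non-profit — every condition holds. But applying paragraph (e): (e) applies — a current General Waiver is held. So (a) is unavailable.
Exception (b) fails — the qualifying period is 170 days, short of 230 days.
Exception (c) requires that the property is part of the owner's primary residence; but the studio outbuilding is not part of the primary residence, so (c) is unavailable.
Exception (d)'s conditions are all satisfied: a current Annual Exemption Letter is held; a Small Lessor Declaration is on file. As to paragraphs (i)–(o): (i) is engaged (the compliance score is 30 points, meeting the 27 points threshold), but is set aside by (j): (j) operates — a current Standing Registration is held. (k) would limit (j) — a current General Clearance is held — but (l) sets (k) aside: (l) is triggered — a current Class B Approval is held. (m) is triggered (the property is publicly advertised), but is displaced by (n): (n) operates against (m): the registered capacity is 1,480 units, less than the 1,500 units limit. (o), which would lift (n), is not triggered — no current Class 4 Waiver is held. So (d) applies.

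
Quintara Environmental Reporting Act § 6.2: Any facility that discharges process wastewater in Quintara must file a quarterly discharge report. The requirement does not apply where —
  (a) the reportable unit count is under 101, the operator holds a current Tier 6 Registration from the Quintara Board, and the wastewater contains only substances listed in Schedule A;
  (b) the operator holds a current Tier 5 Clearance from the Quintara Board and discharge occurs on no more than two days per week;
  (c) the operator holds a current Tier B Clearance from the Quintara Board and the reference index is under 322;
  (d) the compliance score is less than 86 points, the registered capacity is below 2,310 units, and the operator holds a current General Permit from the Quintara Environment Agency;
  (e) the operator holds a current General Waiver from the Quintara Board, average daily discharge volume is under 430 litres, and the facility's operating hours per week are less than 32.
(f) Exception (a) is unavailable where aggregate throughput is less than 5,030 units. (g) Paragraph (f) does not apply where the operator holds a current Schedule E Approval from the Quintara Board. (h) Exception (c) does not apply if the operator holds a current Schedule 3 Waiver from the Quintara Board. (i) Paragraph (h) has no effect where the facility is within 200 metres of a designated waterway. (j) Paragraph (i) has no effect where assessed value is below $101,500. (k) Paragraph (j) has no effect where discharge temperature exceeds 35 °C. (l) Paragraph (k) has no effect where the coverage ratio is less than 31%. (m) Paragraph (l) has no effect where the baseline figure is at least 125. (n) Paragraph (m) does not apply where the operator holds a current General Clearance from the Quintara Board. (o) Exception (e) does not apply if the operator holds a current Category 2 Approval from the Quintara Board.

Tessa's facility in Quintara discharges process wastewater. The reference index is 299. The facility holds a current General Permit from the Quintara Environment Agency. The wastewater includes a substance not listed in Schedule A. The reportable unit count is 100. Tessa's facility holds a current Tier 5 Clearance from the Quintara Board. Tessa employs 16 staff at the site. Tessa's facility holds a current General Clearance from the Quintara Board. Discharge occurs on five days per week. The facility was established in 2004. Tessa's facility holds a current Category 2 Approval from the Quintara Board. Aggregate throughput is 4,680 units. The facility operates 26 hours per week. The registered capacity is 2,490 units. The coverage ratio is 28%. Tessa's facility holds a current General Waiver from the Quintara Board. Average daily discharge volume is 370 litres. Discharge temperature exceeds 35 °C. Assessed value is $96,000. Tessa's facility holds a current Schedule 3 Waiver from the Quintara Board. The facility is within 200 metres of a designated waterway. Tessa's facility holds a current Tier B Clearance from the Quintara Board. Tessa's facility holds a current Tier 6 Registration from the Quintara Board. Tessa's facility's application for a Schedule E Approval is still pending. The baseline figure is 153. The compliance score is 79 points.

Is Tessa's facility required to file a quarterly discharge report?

Yes — Tessa's facility must file a quarterly discharge report.

Exception (a) requires that the wastewater contains only substances listed in Schedule A; but the wastewater includes a non-Schedule-A substance, so (a) is unavailable.
Exception (b) requires that discharge occurs on no more than two days per week; but discharge occurs on five days per week, so (b) is unavailable.
Exception (c)'s conditions are all satisfied: a current Tier B Clearance is held; the reference index is 299, under the 322 limit. Turning to paragraphs (h)–(n): (h) is triggered — a current Schedule 3 Waiver is held. (i) would limit (h) — the facility is within 200 m of a designated waterway — but (j) sets (i) aside: (j) operates against (i): assessed value is $96,000, below the $101,500 limit. (k) applies (discharge temperature exceeds 35 °C), but is itself disapplied by (l): (l) operates — the coverage ratio is 28%, less than the 31% limit. (m) is triggered (the baseline figure is 153, meeting the 125 threshold), but is overridden by (n): (n) is triggered — a current General Clearance is held. (c) is therefore removed.
Exception (d) does not apply: the registered capacity is 2,490 units, not below 2,310 units.
Exception (e) is satisfied on its face — a current General Waiver is held; average daily discharge volume is 370 litres, under the 430 litres limit; the facility's operating hours per week are 26, less than the 32 limit. But applying paragraph (o): (o) operates against (e): a current Category 2 Approval is held. So (e) is unavailable.
No exception applies. The general rule governs.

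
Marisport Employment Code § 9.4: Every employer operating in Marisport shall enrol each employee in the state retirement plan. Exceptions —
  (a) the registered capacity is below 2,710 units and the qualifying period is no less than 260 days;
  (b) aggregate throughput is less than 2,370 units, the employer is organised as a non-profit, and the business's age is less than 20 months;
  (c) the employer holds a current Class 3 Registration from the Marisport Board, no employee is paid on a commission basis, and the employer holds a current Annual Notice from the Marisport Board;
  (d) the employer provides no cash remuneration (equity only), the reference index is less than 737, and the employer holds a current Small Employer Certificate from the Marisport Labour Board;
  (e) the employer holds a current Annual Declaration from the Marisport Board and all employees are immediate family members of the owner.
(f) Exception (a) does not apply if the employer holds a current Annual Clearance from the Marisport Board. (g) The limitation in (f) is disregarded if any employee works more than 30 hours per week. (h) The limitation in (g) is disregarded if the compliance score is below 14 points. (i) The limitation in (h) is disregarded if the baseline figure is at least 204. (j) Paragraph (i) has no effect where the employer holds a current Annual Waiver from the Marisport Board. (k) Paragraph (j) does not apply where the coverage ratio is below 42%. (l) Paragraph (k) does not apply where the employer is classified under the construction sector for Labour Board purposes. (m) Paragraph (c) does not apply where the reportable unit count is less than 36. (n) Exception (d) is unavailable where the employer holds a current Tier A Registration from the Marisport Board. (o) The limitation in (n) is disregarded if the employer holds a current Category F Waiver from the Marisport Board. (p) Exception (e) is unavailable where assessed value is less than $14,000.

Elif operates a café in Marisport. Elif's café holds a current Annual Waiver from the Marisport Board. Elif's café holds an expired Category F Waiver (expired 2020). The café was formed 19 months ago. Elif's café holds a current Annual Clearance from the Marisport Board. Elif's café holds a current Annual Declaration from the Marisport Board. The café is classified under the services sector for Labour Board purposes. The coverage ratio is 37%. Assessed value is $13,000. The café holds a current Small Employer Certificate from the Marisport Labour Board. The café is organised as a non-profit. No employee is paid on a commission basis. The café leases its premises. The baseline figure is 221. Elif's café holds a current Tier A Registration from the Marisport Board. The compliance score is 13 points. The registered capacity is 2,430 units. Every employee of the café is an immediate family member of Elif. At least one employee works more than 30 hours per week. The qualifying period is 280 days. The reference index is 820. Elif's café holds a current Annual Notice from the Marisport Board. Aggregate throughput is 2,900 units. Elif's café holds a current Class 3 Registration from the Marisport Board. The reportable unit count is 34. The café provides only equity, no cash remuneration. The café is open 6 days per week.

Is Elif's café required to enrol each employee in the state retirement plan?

All of (a)'s requirements are met (the registered capacity is 2,430 units, below the 2,710 units limit; the qualifying period is 280 days, meeting the 260 days threshold). As to paragraphs (f)–(l): (f) operates (a current Annual Clearance is held), but yields to (g): (g) operates against (f): at least one employee exceeds 30 hours/week. (h) is triggered (the compliance score is 13 points, below the 14 points limit), but is displaced by (i): (i) operates against (h): the baseline figure is 221, meeting the 204 threshold. (j) would limit (i) — a current Annual Waiver is held — but (k) sets (j) aside: (k) applies — the coverage ratio is 37%, below the 42% limit. (l), which would lift (k), is not triggered — the café is classified under the services sector. Exception (a) stands.
Exception (b) does not apply: aggregate throughput is 2,900 units, not less than 2,370 units.
Exception (c) is satisfied on its face — a current Class 3 Registration is held; no employee is paid on commission; a current Annual Notice is held. But: (m) is engaged — the reportable unit count is 34, less than the 36 limit. (c) is therefore removed.
Exception (d) fails — the reference index is 820, not less than 737.
Exception (e): a current Annual Declaration is held; every employee is an immediate family member — every condition holds. But: (p) is triggered — assessed value is $13,000, less than the $14,000 limit. So (e) is unavailable.

No — exception (a) applies; Elif's café is not required to enrol each employee in the state retirement plan.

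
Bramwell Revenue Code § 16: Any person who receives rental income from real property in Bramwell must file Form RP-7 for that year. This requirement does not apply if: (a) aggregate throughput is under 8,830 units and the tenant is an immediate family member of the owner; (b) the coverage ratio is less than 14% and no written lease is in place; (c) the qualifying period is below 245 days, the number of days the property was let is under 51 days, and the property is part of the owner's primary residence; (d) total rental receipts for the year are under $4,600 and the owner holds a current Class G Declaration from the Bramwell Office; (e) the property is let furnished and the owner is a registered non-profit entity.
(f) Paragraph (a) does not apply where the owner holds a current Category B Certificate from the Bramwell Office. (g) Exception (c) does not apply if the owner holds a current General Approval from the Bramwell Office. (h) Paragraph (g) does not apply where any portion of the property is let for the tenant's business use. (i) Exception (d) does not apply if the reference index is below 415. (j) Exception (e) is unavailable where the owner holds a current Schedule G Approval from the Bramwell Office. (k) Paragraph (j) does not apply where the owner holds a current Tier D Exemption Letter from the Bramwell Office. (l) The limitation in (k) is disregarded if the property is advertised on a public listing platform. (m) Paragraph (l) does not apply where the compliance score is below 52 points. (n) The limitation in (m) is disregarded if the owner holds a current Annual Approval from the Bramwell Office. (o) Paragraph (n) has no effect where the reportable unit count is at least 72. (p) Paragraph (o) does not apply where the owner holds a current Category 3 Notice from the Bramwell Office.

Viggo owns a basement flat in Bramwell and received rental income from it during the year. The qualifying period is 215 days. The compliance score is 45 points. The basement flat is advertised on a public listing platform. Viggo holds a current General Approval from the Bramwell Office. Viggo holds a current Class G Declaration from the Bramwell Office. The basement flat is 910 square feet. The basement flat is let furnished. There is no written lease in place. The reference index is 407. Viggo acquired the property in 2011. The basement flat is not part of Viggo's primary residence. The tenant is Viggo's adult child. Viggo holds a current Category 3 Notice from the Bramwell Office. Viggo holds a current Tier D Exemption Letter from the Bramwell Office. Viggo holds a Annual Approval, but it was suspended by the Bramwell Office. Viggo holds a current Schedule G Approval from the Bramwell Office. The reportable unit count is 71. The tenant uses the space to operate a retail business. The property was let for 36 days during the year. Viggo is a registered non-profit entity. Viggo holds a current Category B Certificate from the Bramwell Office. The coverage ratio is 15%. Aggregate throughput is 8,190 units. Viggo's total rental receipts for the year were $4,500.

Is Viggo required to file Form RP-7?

No — exception (e) applies; Viggo is not required to file Form RP-7.

Exception (a): aggregate throughput is 8,190 units, under the 8,830 units limit; the tenant is an immediate family member — every condition holds. Turning to paragraph (f): (f) is engaged — a current Category B Certificate is held. Exception (a) does not apply.
Exception (b) does not apply: the coverage ratio is 15%, not less than 14%.
Exception (c) does not apply: the basement flat is not part of the primary residence.
Exception (d)'s conditions are all satisfied: total rental receipts for the year are $4,500, under the $4,600 limit; a current Class G Declaration is held. But: (i) operates against (d): the reference index is 407, below the 415 limit. (d) is therefore removed.
Exception (e)'s conditions are all satisfied: the property is let furnished; Viggo is a registered non-profit. Applying paragraphs (j)–(p): (j) would limit (e) — a current Schedule G Approval is held — but (k) sets (j) aside: (k) applies — a current Tier D Exemption Letter is held. (l) would limit (k) — the property is publicly advertised — but (m) sets (l) aside: (m) operates — the compliance score is 45 points, below the 52 points limit. (n), which would lift (m), is inapplicable — the Annual Approval is not current. Exception (e) stands.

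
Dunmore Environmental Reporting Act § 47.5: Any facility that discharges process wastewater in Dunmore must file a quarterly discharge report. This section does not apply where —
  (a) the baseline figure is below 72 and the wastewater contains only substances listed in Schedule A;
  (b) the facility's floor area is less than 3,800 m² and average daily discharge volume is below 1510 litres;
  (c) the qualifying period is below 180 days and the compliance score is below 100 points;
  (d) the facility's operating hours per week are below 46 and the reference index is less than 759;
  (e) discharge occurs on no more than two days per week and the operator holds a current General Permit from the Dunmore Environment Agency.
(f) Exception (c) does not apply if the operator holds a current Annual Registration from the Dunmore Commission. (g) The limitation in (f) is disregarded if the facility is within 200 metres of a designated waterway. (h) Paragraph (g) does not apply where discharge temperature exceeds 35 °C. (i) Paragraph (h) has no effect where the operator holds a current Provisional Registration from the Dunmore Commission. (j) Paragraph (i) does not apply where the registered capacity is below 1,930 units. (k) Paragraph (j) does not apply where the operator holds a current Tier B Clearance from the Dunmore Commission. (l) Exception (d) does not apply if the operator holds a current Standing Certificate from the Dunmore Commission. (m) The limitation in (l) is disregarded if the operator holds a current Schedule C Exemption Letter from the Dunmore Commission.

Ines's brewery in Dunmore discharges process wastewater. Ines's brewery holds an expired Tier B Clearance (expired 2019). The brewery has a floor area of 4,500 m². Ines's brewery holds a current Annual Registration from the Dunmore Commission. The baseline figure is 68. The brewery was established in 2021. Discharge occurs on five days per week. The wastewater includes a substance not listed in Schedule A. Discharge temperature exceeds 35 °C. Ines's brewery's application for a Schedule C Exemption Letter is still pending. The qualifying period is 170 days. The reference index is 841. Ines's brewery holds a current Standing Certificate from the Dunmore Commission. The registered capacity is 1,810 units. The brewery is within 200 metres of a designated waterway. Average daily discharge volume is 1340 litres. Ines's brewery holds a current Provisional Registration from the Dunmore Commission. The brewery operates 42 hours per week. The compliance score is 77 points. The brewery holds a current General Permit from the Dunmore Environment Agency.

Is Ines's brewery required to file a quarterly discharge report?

Exception (a) does not apply: the wastewater includes a non-Schedule-A substance.
Exception (b) requires that the facility's floor area is less than 3,800 m²; but the facility's floor area is 4,500 m², not less than 3,800 m², so (b) is unavailable.
All of (c)'s requirements are met (the qualifying period is 170 days, below the 180 days limit; the compliance score is 77 points, below the 100 points limit). But: (f) is engaged — a current Annual Registration is held. (g) operates (the brewery is within 200 m of a designated waterway), but is overridden by (h): (h) is engaged — discharge temperature exceeds 35 °C. (i) operates (a current Provisional Registration is held), but yields to (j): (j) operates — the registered capacity is 1,810 units, below the 1,930 units limit. (k), which would lift (j), is not engaged — there is no Tier B Clearance in force. Exception (c) does not apply.
Exception (d) requires that the reference index is less than 759; but the reference index is 841, not less than 759, so (d) is unavailable.
Exception (e) fails — discharge occurs on five days per week.
No exception applies. The general rule governs.

Yes — Ines's brewery must file a quarterly discharge report.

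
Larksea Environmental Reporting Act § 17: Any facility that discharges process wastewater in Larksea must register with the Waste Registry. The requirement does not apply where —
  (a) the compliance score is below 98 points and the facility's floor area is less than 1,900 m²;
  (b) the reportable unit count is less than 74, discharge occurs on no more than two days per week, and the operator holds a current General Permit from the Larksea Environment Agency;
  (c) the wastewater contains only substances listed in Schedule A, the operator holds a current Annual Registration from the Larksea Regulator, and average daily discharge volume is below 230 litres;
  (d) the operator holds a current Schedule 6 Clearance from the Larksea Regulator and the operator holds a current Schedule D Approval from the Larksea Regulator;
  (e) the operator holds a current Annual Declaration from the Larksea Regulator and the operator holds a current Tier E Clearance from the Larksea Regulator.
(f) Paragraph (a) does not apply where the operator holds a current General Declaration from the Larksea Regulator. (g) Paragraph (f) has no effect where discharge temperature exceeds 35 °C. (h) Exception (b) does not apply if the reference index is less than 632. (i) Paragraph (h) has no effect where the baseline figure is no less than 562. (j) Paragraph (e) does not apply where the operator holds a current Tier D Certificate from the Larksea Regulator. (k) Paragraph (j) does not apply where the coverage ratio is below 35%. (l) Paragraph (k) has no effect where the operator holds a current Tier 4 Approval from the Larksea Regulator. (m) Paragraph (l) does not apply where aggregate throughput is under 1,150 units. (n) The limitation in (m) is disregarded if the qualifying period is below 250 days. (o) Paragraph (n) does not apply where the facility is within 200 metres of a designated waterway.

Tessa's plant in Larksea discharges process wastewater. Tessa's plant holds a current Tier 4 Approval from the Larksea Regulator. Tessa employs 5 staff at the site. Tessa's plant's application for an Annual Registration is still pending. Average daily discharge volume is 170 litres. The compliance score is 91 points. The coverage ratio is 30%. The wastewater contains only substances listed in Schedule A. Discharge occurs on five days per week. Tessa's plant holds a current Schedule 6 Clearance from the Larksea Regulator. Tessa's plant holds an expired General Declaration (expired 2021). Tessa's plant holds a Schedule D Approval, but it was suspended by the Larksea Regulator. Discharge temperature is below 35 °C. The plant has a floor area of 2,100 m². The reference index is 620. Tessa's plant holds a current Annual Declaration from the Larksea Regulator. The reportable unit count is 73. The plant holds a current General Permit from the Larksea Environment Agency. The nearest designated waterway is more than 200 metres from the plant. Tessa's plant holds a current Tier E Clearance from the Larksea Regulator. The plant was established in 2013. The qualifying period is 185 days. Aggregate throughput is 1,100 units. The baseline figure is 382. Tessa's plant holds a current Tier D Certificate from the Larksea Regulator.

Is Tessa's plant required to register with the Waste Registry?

Yes — Tessa's plant must register with the Waste Registry.

Exception (a) requires that the facility's floor area is less than 1,900 m²; but the facility's floor area is 2,100 m², not less than 1,900 m², so (a) is unavailable.
Exception (b) requires that discharge occurs on no more than two days per week; but discharge occurs on five days per week, so (b) is unavailable.
Exception (c) does not apply: no current Annual Registration is held.
Exception (d) requires that the operator holds a current Schedule D Approval from the Larksea Regulator; but no current Schedule D Approval is held, so (d) is unavailable.
Exception (e)'s conditions are all satisfied: a current Annual Declaration is held; a current Tier E Clearance is held. However, paragraphs (j)–(o) must be considered: (j) operates — a current Tier D Certificate is held. (k) operates (the coverage ratio is 30%, below the 35% limit), but yields to (l): (l) operates against (k): a current Tier 4 Approval is held. (m) is engaged (aggregate throughput is 1,100 units, under the 1,150 units limit), but is itself disapplied by (n): (n) operates against (m): the qualifying period is 185 days, below the 250 days limit. (o) does not operate here (the plant is more than 200 m from any designated waterway), so (n) stands. (e) is therefore removed.
None of the exceptions is available; § 17 applies in full.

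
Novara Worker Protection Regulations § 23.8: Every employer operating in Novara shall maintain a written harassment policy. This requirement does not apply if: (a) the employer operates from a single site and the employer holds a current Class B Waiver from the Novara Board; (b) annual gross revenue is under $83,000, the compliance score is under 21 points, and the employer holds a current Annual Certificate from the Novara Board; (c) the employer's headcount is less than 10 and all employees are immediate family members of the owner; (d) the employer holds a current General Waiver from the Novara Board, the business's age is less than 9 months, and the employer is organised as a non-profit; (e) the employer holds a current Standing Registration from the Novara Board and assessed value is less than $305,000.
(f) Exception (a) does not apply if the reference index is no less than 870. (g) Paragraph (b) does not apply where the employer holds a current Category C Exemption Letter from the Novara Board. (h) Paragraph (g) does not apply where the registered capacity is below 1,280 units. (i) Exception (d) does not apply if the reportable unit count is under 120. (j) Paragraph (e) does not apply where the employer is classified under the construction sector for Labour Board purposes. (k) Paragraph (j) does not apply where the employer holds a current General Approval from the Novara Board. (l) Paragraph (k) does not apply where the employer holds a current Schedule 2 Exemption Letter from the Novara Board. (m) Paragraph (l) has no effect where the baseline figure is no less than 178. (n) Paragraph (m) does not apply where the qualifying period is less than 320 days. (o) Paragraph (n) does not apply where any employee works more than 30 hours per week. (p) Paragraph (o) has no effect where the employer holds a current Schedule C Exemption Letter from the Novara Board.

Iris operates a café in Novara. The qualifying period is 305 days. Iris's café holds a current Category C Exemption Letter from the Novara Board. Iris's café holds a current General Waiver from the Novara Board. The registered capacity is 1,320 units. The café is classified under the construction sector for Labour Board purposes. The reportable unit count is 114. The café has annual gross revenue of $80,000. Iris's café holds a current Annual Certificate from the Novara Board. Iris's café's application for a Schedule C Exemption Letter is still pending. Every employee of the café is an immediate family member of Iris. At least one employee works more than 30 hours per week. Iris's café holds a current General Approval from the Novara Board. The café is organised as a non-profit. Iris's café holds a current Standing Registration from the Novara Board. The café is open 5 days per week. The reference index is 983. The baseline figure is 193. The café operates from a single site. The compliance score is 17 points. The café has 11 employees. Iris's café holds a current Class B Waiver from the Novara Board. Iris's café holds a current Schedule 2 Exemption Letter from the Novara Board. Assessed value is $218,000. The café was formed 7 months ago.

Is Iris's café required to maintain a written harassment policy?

Exception (a)'s conditions are all satisfied: the employer operates from a single site; a current Class B Waiver is held. Turning to paragraph (f): (f) operates against (a): the reference index is 983, meeting the 870 threshold. So (a) is unavailable.
All of (b)'s requirements are met (annual gross revenue is $80,000, under the $83,000 limit; the compliance score is 17 points, under the 21 points limit; a current Annual Certificate is held). But: (g) operates against (b): a current Category C Exemption Letter is held. (h) is inapplicable (the registered capacity is 1,320 units, not below 1,280 units), so (g) stands. So (b) is unavailable.
Exception (c) does not apply: the employer's headcount is 11, not less than 10.
Exception (d)'s conditions are all satisfied: a current General Waiver is held; the business's age is 7 months, less than the 9 months limit; the employer is a non-profit. Turning to paragraph (i): (i) applies — the reportable unit count is 114, under the 120 limit. Exception (d) does not apply.
Exception (e): a current Standing Registration is held; assessed value is $218,000, less than the $305,000 limit — every condition holds. Considering the limiting provisions: (j) would limit (e) — the café is classified under the construction sector — but (k) sets (j) aside: (k) operates against (j): a current General Approval is held. (l) operates (a current Schedule 2 Exemption Letter is held), but is displaced by (m): (m) applies — the baseline figure is 193, meeting the 178 threshold. (n) operates (the qualifying period is 305 days, less than the 320 days limit), but yields to (o): (o) operates against (n): at least one employee exceeds 30 hours/week. (p) is not engaged (no current Schedule C Exemption Letter is held), so (o) stands. So (e) applies.

No — exception (e) applies; Iris's café is not required to maintain a written harassment policy.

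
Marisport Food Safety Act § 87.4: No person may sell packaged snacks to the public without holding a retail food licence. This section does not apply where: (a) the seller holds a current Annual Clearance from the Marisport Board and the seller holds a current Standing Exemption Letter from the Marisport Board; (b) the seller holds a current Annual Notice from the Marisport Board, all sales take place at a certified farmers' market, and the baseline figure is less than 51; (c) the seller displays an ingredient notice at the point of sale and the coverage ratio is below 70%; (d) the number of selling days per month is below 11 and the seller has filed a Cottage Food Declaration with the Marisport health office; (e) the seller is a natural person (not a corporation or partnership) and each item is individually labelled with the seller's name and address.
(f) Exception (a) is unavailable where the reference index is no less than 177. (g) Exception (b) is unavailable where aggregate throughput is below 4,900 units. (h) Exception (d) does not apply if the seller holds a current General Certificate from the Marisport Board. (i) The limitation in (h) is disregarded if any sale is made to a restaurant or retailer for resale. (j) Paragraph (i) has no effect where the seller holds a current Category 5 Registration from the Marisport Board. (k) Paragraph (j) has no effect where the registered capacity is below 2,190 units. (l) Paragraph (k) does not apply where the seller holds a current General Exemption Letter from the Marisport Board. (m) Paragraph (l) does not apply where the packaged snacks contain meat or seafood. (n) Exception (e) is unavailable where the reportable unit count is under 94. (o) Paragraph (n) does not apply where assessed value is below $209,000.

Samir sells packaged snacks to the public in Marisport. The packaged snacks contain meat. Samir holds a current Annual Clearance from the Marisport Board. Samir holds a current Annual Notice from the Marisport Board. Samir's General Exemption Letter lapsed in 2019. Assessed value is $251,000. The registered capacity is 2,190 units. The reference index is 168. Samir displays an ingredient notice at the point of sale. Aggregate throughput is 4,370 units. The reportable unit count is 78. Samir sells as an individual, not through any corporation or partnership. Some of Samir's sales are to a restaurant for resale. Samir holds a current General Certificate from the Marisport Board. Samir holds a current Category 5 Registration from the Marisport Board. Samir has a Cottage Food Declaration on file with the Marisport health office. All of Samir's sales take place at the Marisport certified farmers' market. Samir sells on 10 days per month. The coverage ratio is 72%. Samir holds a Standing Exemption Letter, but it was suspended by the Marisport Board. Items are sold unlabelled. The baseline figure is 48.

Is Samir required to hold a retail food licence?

Exception (a) does not apply: the Standing Exemption Letter is not current.
Exception (b)'s conditions are all satisfied: a current Annual Notice is held; all sales are at a certified farmers' market; the baseline figure is 48, less than the 51 limit. But applying paragraph (g): (g) operates against (b): aggregate throughput is 4,370 units, below the 4,900 units limit. (b) is therefore removed.
Exception (c) requires that the coverage ratio is below 70%; but the coverage ratio is 72%, not below 70%, so (c) is unavailable.
Exception (d): the number of selling days per month is 10, below the 11 limit; a Cottage Food Declaration is on file — every condition holds. But applying paragraphs (h)–(m): (h) operates against (d): a current General Certificate is held. (i) would limit (h) — some sales are to a restaurant for resale — but (j) sets (i) aside: (j) operates against (i): a current Category 5 Registration is held. (k), which would lift (j), is not engaged — the registered capacity is 2,190 units, not below 2,190 units. Exception (d) does not apply.
Exception (e) requires that each item is individually labelled with the seller's name and address; but items are sold unlabelled, so (e) is unavailable.
Every exception is unavailable, so the rule governs.

Yes — Samir must hold a retail food licence.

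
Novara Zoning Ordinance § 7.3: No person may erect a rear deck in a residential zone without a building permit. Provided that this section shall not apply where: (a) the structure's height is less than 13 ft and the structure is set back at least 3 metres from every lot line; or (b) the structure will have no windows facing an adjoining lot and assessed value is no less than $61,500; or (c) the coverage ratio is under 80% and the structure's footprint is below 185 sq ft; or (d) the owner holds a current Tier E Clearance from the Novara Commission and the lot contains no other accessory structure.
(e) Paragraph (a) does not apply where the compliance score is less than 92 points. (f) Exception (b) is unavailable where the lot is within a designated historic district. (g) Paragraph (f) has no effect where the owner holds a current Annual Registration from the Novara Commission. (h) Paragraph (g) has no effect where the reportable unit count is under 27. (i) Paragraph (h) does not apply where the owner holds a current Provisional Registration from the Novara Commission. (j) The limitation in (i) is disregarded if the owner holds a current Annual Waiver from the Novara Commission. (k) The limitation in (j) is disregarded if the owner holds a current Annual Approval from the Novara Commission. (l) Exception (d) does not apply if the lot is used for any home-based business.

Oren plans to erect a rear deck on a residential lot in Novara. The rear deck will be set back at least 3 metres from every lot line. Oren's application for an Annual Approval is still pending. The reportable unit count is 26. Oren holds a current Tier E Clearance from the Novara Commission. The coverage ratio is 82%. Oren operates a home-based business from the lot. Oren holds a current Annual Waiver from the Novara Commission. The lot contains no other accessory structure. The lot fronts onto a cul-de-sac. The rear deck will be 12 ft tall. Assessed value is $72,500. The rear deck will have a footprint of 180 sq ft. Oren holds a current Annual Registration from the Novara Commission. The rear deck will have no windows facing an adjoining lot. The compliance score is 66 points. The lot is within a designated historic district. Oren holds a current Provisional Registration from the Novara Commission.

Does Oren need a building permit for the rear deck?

Yes — Oren must obtain a building permit.

All of (a)'s requirements are met (the structure's height is 12 ft, less than the 13 ft limit; the setback is at least 3 m on every side). But: (e) operates against (a): the compliance score is 66 points, less than the 92 points limit. Exception (a) does not apply.
Exception (b): no windows face an adjoining lot; assessed value is $72,500, meeting the $61,500 threshold — every condition holds. However, paragraphs (f)–(k) must be considered: (f) operates — the lot is in a historic district. (g) would limit (f) — a current Annual Registration is held — but (h) sets (g) aside: (h) applies — the reportable unit count is 26, under the 27 limit. (i) is triggered (a current Provisional Registration is held), but is itself disapplied by (j): (j) operates against (i): a current Annual Waiver is held. (k), which would lift (j), is inapplicable — the Annual Approval is not current. (b) is therefore removed.
Exception (c) requires that the coverage ratio is under 80%; but the coverage ratio is 82%, not under 80%, so (c) is unavailable.
Exception (d): a current Tier E Clearance is held; the lot has no other accessory structure — every condition holds. However, paragraph (l) must be considered: (l) is triggered — a home-based business operates on the lot. So (d) is unavailable.
Every exception is unavailable, so the rule governs.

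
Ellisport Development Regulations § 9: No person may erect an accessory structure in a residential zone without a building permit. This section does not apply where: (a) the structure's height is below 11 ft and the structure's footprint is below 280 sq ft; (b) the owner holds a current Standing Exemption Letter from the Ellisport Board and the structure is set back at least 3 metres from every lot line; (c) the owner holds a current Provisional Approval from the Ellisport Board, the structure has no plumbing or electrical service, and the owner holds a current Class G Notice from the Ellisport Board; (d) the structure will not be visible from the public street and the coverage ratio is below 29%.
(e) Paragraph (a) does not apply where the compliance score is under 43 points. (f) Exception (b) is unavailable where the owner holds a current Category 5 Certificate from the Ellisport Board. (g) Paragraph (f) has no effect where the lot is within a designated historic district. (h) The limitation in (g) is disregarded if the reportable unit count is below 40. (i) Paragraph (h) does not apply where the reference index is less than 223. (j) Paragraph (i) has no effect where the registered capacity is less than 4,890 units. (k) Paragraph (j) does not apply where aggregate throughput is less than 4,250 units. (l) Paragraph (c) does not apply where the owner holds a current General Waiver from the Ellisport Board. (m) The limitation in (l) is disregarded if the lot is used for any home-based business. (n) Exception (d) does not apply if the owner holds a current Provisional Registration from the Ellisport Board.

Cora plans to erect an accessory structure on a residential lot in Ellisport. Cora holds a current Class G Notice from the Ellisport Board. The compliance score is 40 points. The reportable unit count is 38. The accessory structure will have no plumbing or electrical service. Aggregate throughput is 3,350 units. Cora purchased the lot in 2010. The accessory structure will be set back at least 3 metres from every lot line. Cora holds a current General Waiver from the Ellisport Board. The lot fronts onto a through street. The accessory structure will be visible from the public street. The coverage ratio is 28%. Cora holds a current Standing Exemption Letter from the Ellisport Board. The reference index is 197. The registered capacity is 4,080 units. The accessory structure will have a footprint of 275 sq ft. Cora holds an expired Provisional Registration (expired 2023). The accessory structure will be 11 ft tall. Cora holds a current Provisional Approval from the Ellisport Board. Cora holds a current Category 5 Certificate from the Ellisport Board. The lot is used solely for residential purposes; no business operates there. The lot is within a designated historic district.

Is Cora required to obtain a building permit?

Exception (a) fails — the structure's height is 11 ft, not below 11 ft.
Exception (b) is satisfied on its face — a current Standing Exemption Letter is held; the setback is at least 3 m on every side. As to paragraphs (f)–(k): (f) would limit (b) — a current Category 5 Certificate is held — but (g) sets (f) aside: (g) operates against (f): the lot is in a historic district. (h) applies (the reportable unit count is 38, below the 40 limit), but is overridden by (i): (i) operates against (h): the reference index is 197, less than the 223 limit. (j) applies (the registered capacity is 4,080 units, less than the 4,890 units limit), but yields to (k): (k) operates — aggregate throughput is 3,350 units, less than the 4,250 units limit. So (b) applies.
All of (c)'s requirements are met (a current Provisional Approval is held; there is no plumbing or electrical service; a current Class G Notice is held). But: (l) operates against (c): a current General Waiver is held. (m) is not triggered (the lot is solely residential), so (l) stands. Exception (c) does not apply.
Exception (d) fails — the structure will be visible from the street.

No — exception (b) applies; Cora does not need a building permit.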